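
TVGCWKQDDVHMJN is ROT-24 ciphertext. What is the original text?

T(19): 19−24=-5≡21 → V
V(21): 21−24=-3≡23 → X
G(6): 6−24=-18≡8 → I
C(2): 2−24=-22≡4 → E
W(22): 22−24=-2≡24 → Y
K(10): 10−24=-14≡12 → M
Q(16): 16−24=-8≡18 → S
D(3): 3−24=-21≡5 → F
D(3): 3−24=-21≡5 → F
V(21): 21−24=-3≡23 → X
H(7): 7−24=-17≡9 → J
M(12): 12−24=-12≡14 → O
J(9): 9−24=-15≡11 → L
N(13): 13−24=-11≡15 → P

VXIEYMSFFXJOLP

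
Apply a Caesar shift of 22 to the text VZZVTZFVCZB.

V(21): 21+22=43≡17 → R
Z(25): 25+22=47≡21 → V
Z(25): 25+22=47≡21 → V
V(21): 21+22=43≡17 → R
T(19): 19+22=41≡15 → P
Z(25): 25+22=47≡21 → V
F(5): 5+22=27≡1 → B
V(21): 21+22=43≡17 → R
C(2): 2+22=24 → Y
Z(25): 25+22=47≡21 → V
B(1): 1+22=23 → X

RVVRPVBRYVX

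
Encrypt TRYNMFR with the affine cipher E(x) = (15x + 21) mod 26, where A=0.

T(19): 15·19+21=306≡20 → U
R(17): 15·17+21=276≡16 → Q
Y(24): 15·24+21=381≡17 → R
N(13): 15·13+21=216≡8 → I
M(12): 15·12+21=201≡19 → T
F(5): 15·5+21=96≡18 → S
R(17): 15·17+21=276≡16 → Q

UQRITSQ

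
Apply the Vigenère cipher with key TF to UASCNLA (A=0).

Repeat the key across the message: TFTFTFT
U(20)+T(19): 39≡13 → N
A(0)+F(5): 5 → F
S(18)+T(19): 37≡11 → L
C(2)+F(5): 7 → H
N(13)+T(19): 32≡6 → G
L(11)+F(5): 16 → Q
A(0)+T(19): 19 → T

NFLHGQT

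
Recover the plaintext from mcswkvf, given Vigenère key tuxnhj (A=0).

tivjdmm

Repeat the key across the ciphertext: tuxnhjt
m(12)−t(19): -7≡19 → t
c(2)−u(20): -18≡8 → i
s(18)−x(23): -5≡21 → v
w(22)−n(13): 9 → j
k(10)−h(7): 3 → d
v(21)−j(9): 12 → m
f(5)−t(19): -14≡12 → m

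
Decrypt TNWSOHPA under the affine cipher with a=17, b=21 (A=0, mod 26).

The inverse of 17 mod 26 is 23, since 17·23=391≡1. Apply D(y)=23·(y−21) mod 26:
T(19): 23·(19−21)=-46≡6 → G
N(13): 23·(13−21)=-184≡24 → Y
W(22): 23·(22−21)=23 → X
S(18): 23·(18−21)=-69≡9 → J
O(14): 23·(14−21)=-161≡21 → V
H(7): 23·(7−21)=-322≡16 → Q
P(15): 23·(15−21)=-138≡18 → S
A(0): 23·(0−21)=-483≡11 → L

GYXJVQSL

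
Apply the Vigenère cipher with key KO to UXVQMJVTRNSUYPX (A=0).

ELFEWXFHBBCIIDH

Repeat the key across the message: KOKOKOKOKOKOKOK
U(20)+K(10): 30≡4 → E
X(23)+O(14): 37≡11 → L
V(21)+K(10): 31≡5 → F
Q(16)+O(14): 30≡4 → E
M(12)+K(10): 22 → W
J(9)+O(14): 23 → X
V(21)+K(10): 31≡5 → F
T(19)+O(14): 33≡7 → H
R(17)+K(10): 27≡1 → B
N(13)+O(14): 27≡1 → B
S(18)+K(10): 28≡2 → C
U(20)+O(14): 34≡8 → I
Y(24)+K(10): 34≡8 → I
P(15)+O(14): 29≡3 → D
X(23)+K(10): 33≡7 → H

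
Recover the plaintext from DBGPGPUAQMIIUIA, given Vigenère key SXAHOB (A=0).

LEGISOCDQFUHCLA

Repeat the key across the ciphertext: SXAHOBSXAHOBSXA
D(3)−S(18): -15≡11 → L
B(1)−X(23): -22≡4 → E
G(6)−A(0): 6 → G
P(15)−H(7): 8 → I
G(6)−O(14): -8≡18 → S
P(15)−B(1): 14 → O
U(20)−S(18): 2 → C
A(0)−X(23): -23≡3 → D
Q(16)−A(0): 16 → Q
M(12)−H(7): 5 → F
I(8)−O(14): -6≡20 → U
I(8)−B(1): 7 → H
U(20)−S(18): 2 → C
I(8)−X(23): -15≡11 → L
A(0)−A(0): 0 → A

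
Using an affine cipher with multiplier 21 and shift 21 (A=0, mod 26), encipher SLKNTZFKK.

S(18): 21·18+21=399≡9 → J
L(11): 21·11+21=252≡18 → S
K(10): 21·10+21=231≡23 → X
N(13): 21·13+21=294≡8 → I
T(19): 21·19+21=420≡4 → E
Z(25): 21·25+21=546≡0 → A
F(5): 21·5+21=126≡22 → W
K(10): 21·10+21=231≡23 → X
K(10): 21·10+21=231≡23 → X

JSXIEAWXX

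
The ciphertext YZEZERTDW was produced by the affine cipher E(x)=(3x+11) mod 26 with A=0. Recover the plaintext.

The inverse of 3 mod 26 is 9, since 3·9=27≡1. Apply D(y)=9·(y−11) mod 26:
Y(24): 9·(24−11)=117≡13 → N
Z(25): 9·(25−11)=126≡22 → W
E(4): 9·(4−11)=-63≡15 → P
Z(25): 9·(25−11)=126≡22 → W
E(4): 9·(4−11)=-63≡15 → P
R(17): 9·(17−11)=54≡2 → C
T(19): 9·(19−11)=72≡20 → U
D(3): 9·(3−11)=-72≡6 → G
W(22): 9·(22−11)=99≡21 → V

NWPWPCUGV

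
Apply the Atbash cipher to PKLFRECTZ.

KPOUIVXGA

P(15) → K(10)
K(10) → P(15)
L(11) → O(14)
F(5) → U(20)
R(17) → I(8)
E(4) → V(21)
C(2) → X(23)
T(19) → G(6)
Z(25) → A(0)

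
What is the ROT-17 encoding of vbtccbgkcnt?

v(21): 21+17=38≡12 → m
b(1): 1+17=18 → s
t(19): 19+17=36≡10 → k
c(2): 2+17=19 → t
c(2): 2+17=19 → t
b(1): 1+17=18 → s
g(6): 6+17=23 → x
k(10): 10+17=27≡1 → b
c(2): 2+17=19 → t
n(13): 13+17=30≡4 → e
t(19): 19+17=36≡10 → k

mskttsxbtek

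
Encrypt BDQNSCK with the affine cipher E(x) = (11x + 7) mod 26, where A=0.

B(1): 11·1+7=18 → S
D(3): 11·3+7=40≡14 → O
Q(16): 11·16+7=183≡1 → B
N(13): 11·13+7=150≡20 → U
S(18): 11·18+7=205≡23 → X
C(2): 11·2+7=29≡3 → D
K(10): 11·10+7=117≡13 → N

SOBUXDN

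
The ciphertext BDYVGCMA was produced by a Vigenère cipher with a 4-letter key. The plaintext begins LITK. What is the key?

QVFL

Subtract each crib letter from the matching ciphertext letter (mod 26):
B(1)−L(11)=-10≡16 → Q
D(3)−I(8)=-5≡21 → V
Y(24)−T(19)=5 → F
V(21)−K(10)=11 → L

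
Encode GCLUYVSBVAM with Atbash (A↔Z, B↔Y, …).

G(6) → T(19)
C(2) → X(23)
L(11) → O(14)
U(20) → F(5)
Y(24) → B(1)
V(21) → E(4)
S(18) → H(7)
B(1) → Y(24)
V(21) → E(4)
A(0) → Z(25)
M(12) → N(13)

TXOFBEHYEZN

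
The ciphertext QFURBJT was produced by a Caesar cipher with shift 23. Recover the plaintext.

TIXUEMW

Q(16): 16−23=-7≡19 → T
F(5): 5−23=-18≡8 → I
U(20): 20−23=-3≡23 → X
R(17): 17−23=-6≡20 → U
B(1): 1−23=-22≡4 → E
J(9): 9−23=-14≡12 → M
T(19): 19−23=-4≡22 → W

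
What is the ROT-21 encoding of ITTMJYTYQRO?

DOOHETOTLMJ

I(8): 8+21=29≡3 → D
T(19): 19+21=40≡14 → O
T(19): 19+21=40≡14 → O
M(12): 12+21=33≡7 → H
J(9): 9+21=30≡4 → E
Y(24): 24+21=45≡19 → T
T(19): 19+21=40≡14 → O
Y(24): 24+21=45≡19 → T
Q(16): 16+21=37≡11 → L
R(17): 17+21=38≡12 → M
O(14): 14+21=35≡9 → J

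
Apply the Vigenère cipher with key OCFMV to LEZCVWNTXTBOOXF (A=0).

Repeat the key across the message: OCFMVOCFMVOCFMV
L(11)+O(14): 25 → Z
E(4)+C(2): 6 → G
Z(25)+F(5): 30≡4 → E
C(2)+M(12): 14 → O
V(21)+V(21): 42≡16 → Q
W(22)+O(14): 36≡10 → K
N(13)+C(2): 15 → P
T(19)+F(5): 24 → Y
X(23)+M(12): 35≡9 → J
T(19)+V(21): 40≡14 → O
B(1)+O(14): 15 → P
O(14)+C(2): 16 → Q
O(14)+F(5): 19 → T
X(23)+M(12): 35≡9 → J
F(5)+V(21): 26≡0 → A

ZGEOQKPYJOPQTJA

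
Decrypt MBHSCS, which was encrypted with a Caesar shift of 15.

XMSDND

M(12): 12−15=-3≡23 → X
B(1): 1−15=-14≡12 → M
H(7): 7−15=-8≡18 → S
S(18): 18−15=3 → D
C(2): 2−15=-13≡13 → N
S(18): 18−15=3 → D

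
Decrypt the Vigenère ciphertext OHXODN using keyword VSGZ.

TPRPIV

Repeat the key across the ciphertext: VSGZVS
O(14)−V(21): -7≡19 → T
H(7)−S(18): -11≡15 → P
X(23)−G(6): 17 → R
O(14)−Z(25): -11≡15 → P
D(3)−V(21): -18≡8 → I
N(13)−S(18): -5≡21 → V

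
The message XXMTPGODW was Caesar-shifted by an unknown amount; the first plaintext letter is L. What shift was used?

12

From the crib: X(23)−L(11)=12, so the shift is 12.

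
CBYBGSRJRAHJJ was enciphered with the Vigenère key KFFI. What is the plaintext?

Repeat the key across the ciphertext: KFFIKFFIKFFIK
C(2)−K(10): -8≡18 → S
B(1)−F(5): -4≡22 → W
Y(24)−F(5): 19 → T
B(1)−I(8): -7≡19 → T
G(6)−K(10): -4≡22 → W
S(18)−F(5): 13 → N
R(17)−F(5): 12 → M
J(9)−I(8): 1 → B
R(17)−K(10): 7 → H
A(0)−F(5): -5≡21 → V
H(7)−F(5): 2 → C
J(9)−I(8): 1 → B
J(9)−K(10): -1≡25 → Z

SWTTWNMBHVCBZ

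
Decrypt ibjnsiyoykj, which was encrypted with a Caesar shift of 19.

i(8): 8−19=-11≡15 → p
b(1): 1−19=-18≡8 → i
j(9): 9−19=-10≡16 → q
n(13): 13−19=-6≡20 → u
s(18): 18−19=-1≡25 → z
i(8): 8−19=-11≡15 → p
y(24): 24−19=5 → f
o(14): 14−19=-5≡21 → v
y(24): 24−19=5 → f
k(10): 10−19=-9≡17 → r
j(9): 9−19=-10≡16 → q

piquzpfvfrq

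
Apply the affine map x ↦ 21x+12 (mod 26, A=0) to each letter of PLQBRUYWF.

P(15): 21·15+12=327≡15 → P
L(11): 21·11+12=243≡9 → J
Q(16): 21·16+12=348≡10 → K
B(1): 21·1+12=33≡7 → H
R(17): 21·17+12=369≡5 → F
U(20): 21·20+12=432≡16 → Q
Y(24): 21·24+12=516≡22 → W
W(22): 21·22+12=474≡6 → G
F(5): 21·5+12=117≡13 → N

PJKHFQWGN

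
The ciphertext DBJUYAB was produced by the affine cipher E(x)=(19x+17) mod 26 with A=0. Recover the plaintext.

CGQHZVG

The inverse of 19 mod 26 is 11, since 19·11=209≡1. Apply D(y)=11·(y−17) mod 26:
D(3): 11·(3−17)=-154≡2 → C
B(1): 11·(1−17)=-176≡6 → G
J(9): 11·(9−17)=-88≡16 → Q
U(20): 11·(20−17)=33≡7 → H
Y(24): 11·(24−17)=77≡25 → Z
A(0): 11·(0−17)=-187≡21 → V
B(1): 11·(1−17)=-176≡6 → G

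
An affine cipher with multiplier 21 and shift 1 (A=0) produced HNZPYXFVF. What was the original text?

The inverse of 21 mod 26 is 5, since 21·5=105≡1. Apply D(y)=5·(y−1) mod 26:
H(7): 5·(7−1)=30≡4 → E
N(13): 5·(13−1)=60≡8 → I
Z(25): 5·(25−1)=120≡16 → Q
P(15): 5·(15−1)=70≡18 → S
Y(24): 5·(24−1)=115≡11 → L
X(23): 5·(23−1)=110≡6 → G
F(5): 5·(5−1)=20 → U
V(21): 5·(21−1)=100≡22 → W
F(5): 5·(5−1)=20 → U

EIQSLGUWU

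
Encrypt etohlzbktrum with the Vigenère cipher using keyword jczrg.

Repeat the key across the message: jczrgjczrgjc
e(4)+j(9): 13 → n
t(19)+c(2): 21 → v
o(14)+z(25): 39≡13 → n
h(7)+r(17): 24 → y
l(11)+g(6): 17 → r
z(25)+j(9): 34≡8 → i
b(1)+c(2): 3 → d
k(10)+z(25): 35≡9 → j
t(19)+r(17): 36≡10 → k
r(17)+g(6): 23 → x
u(20)+j(9): 29≡3 → d
m(12)+c(2): 14 → o

nvnyridjkxdo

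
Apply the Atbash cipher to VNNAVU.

V(21) → E(4)
N(13) → M(12)
N(13) → M(12)
A(0) → Z(25)
V(21) → E(4)
U(20) → F(5)

EMMZEF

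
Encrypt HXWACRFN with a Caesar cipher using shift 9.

QGFJLAOW

H(7): 7+9=16 → Q
X(23): 23+9=32≡6 → G
W(22): 22+9=31≡5 → F
A(0): 0+9=9 → J
C(2): 2+9=11 → L
R(17): 17+9=26≡0 → A
F(5): 5+9=14 → O
N(13): 13+9=22 → W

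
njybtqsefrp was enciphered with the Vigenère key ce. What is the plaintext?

Repeat the key across the ciphertext: cececececec
n(13)−c(2): 11 → l
j(9)−e(4): 5 → f
y(24)−c(2): 22 → w
b(1)−e(4): -3≡23 → x
t(19)−c(2): 17 → r
q(16)−e(4): 12 → m
s(18)−c(2): 16 → q
e(4)−e(4): 0 → a
f(5)−c(2): 3 → d
r(17)−e(4): 13 → n
p(15)−c(2): 13 → n

lfwxrmqadnn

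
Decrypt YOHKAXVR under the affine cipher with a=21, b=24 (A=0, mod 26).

ACTIKVLR

The inverse of 21 mod 26 is 5, since 21·5=105≡1. Apply D(y)=5·(y−24) mod 26:
Y(24): 5·(24−24)=0 → A
O(14): 5·(14−24)=-50≡2 → C
H(7): 5·(7−24)=-85≡19 → T
K(10): 5·(10−24)=-70≡8 → I
A(0): 5·(0−24)=-120≡10 → K
X(23): 5·(23−24)=-5≡21 → V
V(21): 5·(21−24)=-15≡11 → L
R(17): 5·(17−24)=-35≡17 → R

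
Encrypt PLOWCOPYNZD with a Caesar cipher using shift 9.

P(15): 15+9=24 → Y
L(11): 11+9=20 → U
O(14): 14+9=23 → X
W(22): 22+9=31≡5 → F
C(2): 2+9=11 → L
O(14): 14+9=23 → X
P(15): 15+9=24 → Y
Y(24): 24+9=33≡7 → H
N(13): 13+9=22 → W
Z(25): 25+9=34≡8 → I
D(3): 3+9=12 → M

YUXFLXYHWIM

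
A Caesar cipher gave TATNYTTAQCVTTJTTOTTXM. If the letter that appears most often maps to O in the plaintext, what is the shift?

The most frequent ciphertext letter is T (appears 10 times).
T is position 19; O is position 14.
Shift = 5.

5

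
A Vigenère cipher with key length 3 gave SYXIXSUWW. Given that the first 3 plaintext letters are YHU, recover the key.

Subtract each crib letter from the matching ciphertext letter (mod 26):
S(18)−Y(24)=-6≡20 → U
Y(24)−H(7)=17 → R
X(23)−U(20)=3 → D

URD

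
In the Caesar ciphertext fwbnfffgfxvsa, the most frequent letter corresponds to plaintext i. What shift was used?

The most frequent ciphertext letter is f (appears 5 times).
f is position 5; i is position 8.
Shift = -3≡23.

23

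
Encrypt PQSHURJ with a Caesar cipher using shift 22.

P(15): 15+22=37≡11 → L
Q(16): 16+22=38≡12 → M
S(18): 18+22=40≡14 → O
H(7): 7+22=29≡3 → D
U(20): 20+22=42≡16 → Q
R(17): 17+22=39≡13 → N
J(9): 9+22=31≡5 → F

LMODQNF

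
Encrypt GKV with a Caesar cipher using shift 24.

G(6): 6+24=30≡4 → E
K(10): 10+24=34≡8 → I
V(21): 21+24=45≡19 → T

EIT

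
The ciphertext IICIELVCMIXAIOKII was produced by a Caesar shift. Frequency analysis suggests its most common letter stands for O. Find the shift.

The most frequent ciphertext letter is I (appears 7 times).
I is position 8; O is position 14.
Shift = -6≡20.

20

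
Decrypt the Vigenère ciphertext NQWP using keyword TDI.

Repeat the key across the ciphertext: TDIT
N(13)−T(19): -6≡20 → U
Q(16)−D(3): 13 → N
W(22)−I(8): 14 → O
P(15)−T(19): -4≡22 → W

UNOW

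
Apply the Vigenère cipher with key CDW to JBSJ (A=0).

LEOL

Repeat the key across the message: CDWC
J(9)+C(2): 11 → L
B(1)+D(3): 4 → E
S(18)+W(22): 40≡14 → O
J(9)+C(2): 11 → L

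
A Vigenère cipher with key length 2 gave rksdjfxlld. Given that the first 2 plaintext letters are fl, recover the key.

mz

Subtract each crib letter from the matching ciphertext letter (mod 26):
r(17)−f(5)=12 → m
k(10)−l(11)=-1≡25 → z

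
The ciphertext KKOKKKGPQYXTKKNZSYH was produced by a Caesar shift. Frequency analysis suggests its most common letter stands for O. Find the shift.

The most frequent ciphertext letter is K (appears 7 times).
K is position 10; O is position 14.
Shift = -4≡22.

22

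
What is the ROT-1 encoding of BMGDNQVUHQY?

B(1): 1+1=2 → C
M(12): 12+1=13 → N
G(6): 6+1=7 → H
D(3): 3+1=4 → E
N(13): 13+1=14 → O
Q(16): 16+1=17 → R
V(21): 21+1=22 → W
U(20): 20+1=21 → V
H(7): 7+1=8 → I
Q(16): 16+1=17 → R
Y(24): 24+1=25 → Z

CNHEORWVIRZ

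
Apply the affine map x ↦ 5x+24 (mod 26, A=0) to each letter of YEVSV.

Y(24): 5·24+24=144≡14 → O
E(4): 5·4+24=44≡18 → S
V(21): 5·21+24=129≡25 → Z
S(18): 5·18+24=114≡10 → K
V(21): 5·21+24=129≡25 → Z

OSZKZ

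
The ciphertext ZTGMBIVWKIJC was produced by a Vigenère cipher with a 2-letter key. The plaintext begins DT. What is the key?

Subtract each crib letter from the matching ciphertext letter (mod 26):
Z(25)−D(3)=22 → W
T(19)−T(19)=0 → A

WA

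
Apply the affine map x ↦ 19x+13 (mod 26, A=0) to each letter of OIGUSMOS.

O(14): 19·14+13=279≡19 → T
I(8): 19·8+13=165≡9 → J
G(6): 19·6+13=127≡23 → X
U(20): 19·20+13=393≡3 → D
S(18): 19·18+13=355≡17 → R
M(12): 19·12+13=241≡7 → H
O(14): 19·14+13=279≡19 → T
S(18): 19·18+13=355≡17 → R

TJXDRHTR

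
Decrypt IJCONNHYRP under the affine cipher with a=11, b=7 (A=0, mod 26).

The inverse of 11 mod 26 is 19, since 11·19=209≡1. Apply D(y)=19·(y−7) mod 26:
I(8): 19·(8−7)=19 → T
J(9): 19·(9−7)=38≡12 → M
C(2): 19·(2−7)=-95≡9 → J
O(14): 19·(14−7)=133≡3 → D
N(13): 19·(13−7)=114≡10 → K
N(13): 19·(13−7)=114≡10 → K
H(7): 19·(7−7)=0 → A
Y(24): 19·(24−7)=323≡11 → L
R(17): 19·(17−7)=190≡8 → I
P(15): 19·(15−7)=152≡22 → W

TMJDKKALIW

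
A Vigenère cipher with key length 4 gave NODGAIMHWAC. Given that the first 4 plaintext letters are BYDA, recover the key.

Subtract each crib letter from the matching ciphertext letter (mod 26):
N(13)−B(1)=12 → M
O(14)−Y(24)=-10≡16 → Q
D(3)−D(3)=0 → A
G(6)−A(0)=6 → G

MQAG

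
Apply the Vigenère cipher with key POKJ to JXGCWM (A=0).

Repeat the key across the message: POKJPO
J(9)+P(15): 24 → Y
X(23)+O(14): 37≡11 → L
G(6)+K(10): 16 → Q
C(2)+J(9): 11 → L
W(22)+P(15): 37≡11 → L
M(12)+O(14): 26≡0 → A

YLQLLA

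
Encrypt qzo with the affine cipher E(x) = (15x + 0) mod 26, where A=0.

glc

q(16): 15·16+0=240≡6 → g
z(25): 15·25+0=375≡11 → l
o(14): 15·14+0=210≡2 → c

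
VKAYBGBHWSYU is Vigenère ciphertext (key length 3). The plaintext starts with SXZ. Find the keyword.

Subtract each crib letter from the matching ciphertext letter (mod 26):
V(21)−S(18)=3 → D
K(10)−X(23)=-13≡13 → N
A(0)−Z(25)=-25≡1 → B

DNB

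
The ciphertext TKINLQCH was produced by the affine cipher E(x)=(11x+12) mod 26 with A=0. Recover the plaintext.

DOCTHYSJ

The inverse of 11 mod 26 is 19, since 11·19=209≡1. Apply D(y)=19·(y−12) mod 26:
T(19): 19·(19−12)=133≡3 → D
K(10): 19·(10−12)=-38≡14 → O
I(8): 19·(8−12)=-76≡2 → C
N(13): 19·(13−12)=19 → T
L(11): 19·(11−12)=-19≡7 → H
Q(16): 19·(16−12)=76≡24 → Y
C(2): 19·(2−12)=-190≡18 → S
H(7): 19·(7−12)=-95≡9 → J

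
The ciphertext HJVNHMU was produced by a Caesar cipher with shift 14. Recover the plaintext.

TVHZTYG

H(7): 7−14=-7≡19 → T
J(9): 9−14=-5≡21 → V
V(21): 21−14=7 → H
N(13): 13−14=-1≡25 → Z
H(7): 7−14=-7≡19 → T
M(12): 12−14=-2≡24 → Y
U(20): 20−14=6 → G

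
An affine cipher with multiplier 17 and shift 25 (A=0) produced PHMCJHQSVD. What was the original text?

The inverse of 17 mod 26 is 23, since 17·23=391≡1. Apply D(y)=23·(y−25) mod 26:
P(15): 23·(15−25)=-230≡4 → E
H(7): 23·(7−25)=-414≡2 → C
M(12): 23·(12−25)=-299≡13 → N
C(2): 23·(2−25)=-529≡17 → R
J(9): 23·(9−25)=-368≡22 → W
H(7): 23·(7−25)=-414≡2 → C
Q(16): 23·(16−25)=-207≡1 → B
S(18): 23·(18−25)=-161≡21 → V
V(21): 23·(21−25)=-92≡12 → M
D(3): 23·(3−25)=-506≡14 → O

ECNRWCBVMO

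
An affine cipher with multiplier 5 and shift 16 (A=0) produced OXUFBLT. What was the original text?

The inverse of 5 mod 26 is 21, since 5·21=105≡1. Apply D(y)=21·(y−16) mod 26:
O(14): 21·(14−16)=-42≡10 → K
X(23): 21·(23−16)=147≡17 → R
U(20): 21·(20−16)=84≡6 → G
F(5): 21·(5−16)=-231≡3 → D
B(1): 21·(1−16)=-315≡23 → X
L(11): 21·(11−16)=-105≡25 → Z
T(19): 21·(19−16)=63≡11 → L

KRGDXZL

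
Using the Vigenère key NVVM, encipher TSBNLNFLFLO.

GNWZYIAXSGJ

Repeat the key across the message: NVVMNVVMNVV
T(19)+N(13): 32≡6 → G
S(18)+V(21): 39≡13 → N
B(1)+V(21): 22 → W
N(13)+M(12): 25 → Z
L(11)+N(13): 24 → Y
N(13)+V(21): 34≡8 → I
F(5)+V(21): 26≡0 → A
L(11)+M(12): 23 → X
F(5)+N(13): 18 → S
L(11)+V(21): 32≡6 → G
O(14)+V(21): 35≡9 → J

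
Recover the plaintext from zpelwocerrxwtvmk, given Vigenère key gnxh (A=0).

Repeat the key across the ciphertext: gnxhgnxhgnxhgnxh
z(25)−g(6): 19 → t
p(15)−n(13): 2 → c
e(4)−x(23): -19≡7 → h
l(11)−h(7): 4 → e
w(22)−g(6): 16 → q
o(14)−n(13): 1 → b
c(2)−x(23): -21≡5 → f
e(4)−h(7): -3≡23 → x
r(17)−g(6): 11 → l
r(17)−n(13): 4 → e
x(23)−x(23): 0 → a
w(22)−h(7): 15 → p
t(19)−g(6): 13 → n
v(21)−n(13): 8 → i
m(12)−x(23): -11≡15 → p
k(10)−h(7): 3 → d

tcheqbfxleapnipd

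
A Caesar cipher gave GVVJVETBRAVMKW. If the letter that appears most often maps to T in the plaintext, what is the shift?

2

The most frequent ciphertext letter is V (appears 4 times).
V is position 21; T is position 19.
Shift = 2.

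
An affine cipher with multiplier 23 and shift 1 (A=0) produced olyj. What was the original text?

nobg

The inverse of 23 mod 26 is 17, since 23·17=391≡1. Apply D(y)=17·(y−1) mod 26:
o(14): 17·(14−1)=221≡13 → n
l(11): 17·(11−1)=170≡14 → o
y(24): 17·(24−1)=391≡1 → b
j(9): 17·(9−1)=136≡6 → g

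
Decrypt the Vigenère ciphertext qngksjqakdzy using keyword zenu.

rjtqtfdglzme

Repeat the key across the ciphertext: zenuzenuzenu
q(16)−z(25): -9≡17 → r
n(13)−e(4): 9 → j
g(6)−n(13): -7≡19 → t
k(10)−u(20): -10≡16 → q
s(18)−z(25): -7≡19 → t
j(9)−e(4): 5 → f
q(16)−n(13): 3 → d
a(0)−u(20): -20≡6 → g
k(10)−z(25): -15≡11 → l
d(3)−e(4): -1≡25 → z
z(25)−n(13): 12 → m
y(24)−u(20): 4 → e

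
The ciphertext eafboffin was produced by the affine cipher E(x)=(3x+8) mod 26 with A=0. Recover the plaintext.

The inverse of 3 mod 26 is 9, since 3·9=27≡1. Apply D(y)=9·(y−8) mod 26:
e(4): 9·(4−8)=-36≡16 → q
a(0): 9·(0−8)=-72≡6 → g
f(5): 9·(5−8)=-27≡25 → z
b(1): 9·(1−8)=-63≡15 → p
o(14): 9·(14−8)=54≡2 → c
f(5): 9·(5−8)=-27≡25 → z
f(5): 9·(5−8)=-27≡25 → z
i(8): 9·(8−8)=0 → a
n(13): 9·(13−8)=45≡19 → t

qgzpczzat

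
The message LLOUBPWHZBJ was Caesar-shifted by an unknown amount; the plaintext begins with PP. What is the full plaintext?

From the crib: L(11)−P(15)=-4≡22, so the shift is 22.
Subtract 22 from each ciphertext letter:
L(11): 11−22=-11≡15 → P
L(11): 11−22=-11≡15 → P
O(14): 14−22=-8≡18 → S
U(20): 20−22=-2≡24 → Y
B(1): 1−22=-21≡5 → F
P(15): 15−22=-7≡19 → T
W(22): 22−22=0 → A
H(7): 7−22=-15≡11 → L
Z(25): 25−22=3 → D
B(1): 1−22=-21≡5 → F
J(9): 9−22=-13≡13 → N

PPSYFTALDFN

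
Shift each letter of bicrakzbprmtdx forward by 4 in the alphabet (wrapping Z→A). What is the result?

fmgveodftvqxhb

b(1): 1+4=5 → f
i(8): 8+4=12 → m
c(2): 2+4=6 → g
r(17): 17+4=21 → v
a(0): 0+4=4 → e
k(10): 10+4=14 → o
z(25): 25+4=29≡3 → d
b(1): 1+4=5 → f
p(15): 15+4=19 → t
r(17): 17+4=21 → v
m(12): 12+4=16 → q
t(19): 19+4=23 → x
d(3): 3+4=7 → h
x(23): 23+4=27≡1 → b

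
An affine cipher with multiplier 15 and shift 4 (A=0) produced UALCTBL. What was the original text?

The inverse of 15 mod 26 is 7, since 15·7=105≡1. Apply D(y)=7·(y−4) mod 26:
U(20): 7·(20−4)=112≡8 → I
A(0): 7·(0−4)=-28≡24 → Y
L(11): 7·(11−4)=49≡23 → X
C(2): 7·(2−4)=-14≡12 → M
T(19): 7·(19−4)=105≡1 → B
B(1): 7·(1−4)=-21≡5 → F
L(11): 7·(11−4)=49≡23 → X

IYXMBFX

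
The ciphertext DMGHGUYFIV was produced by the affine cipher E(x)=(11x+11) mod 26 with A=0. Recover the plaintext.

ETJCJPNQVI

The inverse of 11 mod 26 is 19, since 11·19=209≡1. Apply D(y)=19·(y−11) mod 26:
D(3): 19·(3−11)=-152≡4 → E
M(12): 19·(12−11)=19 → T
G(6): 19·(6−11)=-95≡9 → J
H(7): 19·(7−11)=-76≡2 → C
G(6): 19·(6−11)=-95≡9 → J
U(20): 19·(20−11)=171≡15 → P
Y(24): 19·(24−11)=247≡13 → N
F(5): 19·(5−11)=-114≡16 → Q
I(8): 19·(8−11)=-57≡21 → V
V(21): 19·(21−11)=190≡8 → I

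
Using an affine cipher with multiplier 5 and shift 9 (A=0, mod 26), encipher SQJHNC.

VLCSWT

S(18): 5·18+9=99≡21 → V
Q(16): 5·16+9=89≡11 → L
J(9): 5·9+9=54≡2 → C
H(7): 5·7+9=44≡18 → S
N(13): 5·13+9=74≡22 → W
C(2): 5·2+9=19 → T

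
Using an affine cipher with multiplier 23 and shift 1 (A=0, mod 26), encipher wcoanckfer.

nvlbovxmpc

w(22): 23·22+1=507≡13 → n
c(2): 23·2+1=47≡21 → v
o(14): 23·14+1=323≡11 → l
a(0): 23·0+1=1 → b
n(13): 23·13+1=300≡14 → o
c(2): 23·2+1=47≡21 → v
k(10): 23·10+1=231≡23 → x
f(5): 23·5+1=116≡12 → m
e(4): 23·4+1=93≡15 → p
r(17): 23·17+1=392≡2 → c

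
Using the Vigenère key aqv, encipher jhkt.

jxft

Repeat the key across the message: aqva
j(9)+a(0): 9 → j
h(7)+q(16): 23 → x
k(10)+v(21): 31≡5 → f
t(19)+a(0): 19 → t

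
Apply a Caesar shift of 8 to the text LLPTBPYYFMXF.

TTXBJXGGNUFN

L(11): 11+8=19 → T
L(11): 11+8=19 → T
P(15): 15+8=23 → X
T(19): 19+8=27≡1 → B
B(1): 1+8=9 → J
P(15): 15+8=23 → X
Y(24): 24+8=32≡6 → G
Y(24): 24+8=32≡6 → G
F(5): 5+8=13 → N
M(12): 12+8=20 → U
X(23): 23+8=31≡5 → F
F(5): 5+8=13 → N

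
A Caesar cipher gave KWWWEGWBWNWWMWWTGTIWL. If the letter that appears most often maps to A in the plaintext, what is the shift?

22

The most frequent ciphertext letter is W (appears 10 times).
W is position 22; A is position 0.
Shift = 22.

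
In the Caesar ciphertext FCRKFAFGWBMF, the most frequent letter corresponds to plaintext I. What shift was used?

23

The most frequent ciphertext letter is F (appears 4 times).
F is position 5; I is position 8.
Shift = -3≡23.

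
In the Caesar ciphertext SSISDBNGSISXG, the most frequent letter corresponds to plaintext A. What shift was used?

18

The most frequent ciphertext letter is S (appears 5 times).
S is position 18; A is position 0.
Shift = 18.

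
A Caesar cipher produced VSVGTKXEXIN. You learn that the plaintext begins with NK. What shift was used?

8

From the crib: V(21)−N(13)=8, so the shift is 8.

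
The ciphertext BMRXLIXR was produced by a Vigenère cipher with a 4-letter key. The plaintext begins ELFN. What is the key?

XBMK

Subtract each crib letter from the matching ciphertext letter (mod 26):
B(1)−E(4)=-3≡23 → X
M(12)−L(11)=1 → B
R(17)−F(5)=12 → M
X(23)−N(13)=10 → K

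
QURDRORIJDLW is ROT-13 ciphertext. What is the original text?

Q(16): 16−13=3 → D
U(20): 20−13=7 → H
R(17): 17−13=4 → E
D(3): 3−13=-10≡16 → Q
R(17): 17−13=4 → E
O(14): 14−13=1 → B
R(17): 17−13=4 → E
I(8): 8−13=-5≡21 → V
J(9): 9−13=-4≡22 → W
D(3): 3−13=-10≡16 → Q
L(11): 11−13=-2≡24 → Y
W(22): 22−13=9 → J

DHEQEBEVWQYJ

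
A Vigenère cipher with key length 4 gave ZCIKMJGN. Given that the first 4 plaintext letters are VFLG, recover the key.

EXXE

Subtract each crib letter from the matching ciphertext letter (mod 26):
Z(25)−V(21)=4 → E
C(2)−F(5)=-3≡23 → X
I(8)−L(11)=-3≡23 → X
K(10)−G(6)=4 → E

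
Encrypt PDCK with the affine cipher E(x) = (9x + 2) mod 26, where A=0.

P(15): 9·15+2=137≡7 → H
D(3): 9·3+2=29≡3 → D
C(2): 9·2+2=20 → U
K(10): 9·10+2=92≡14 → O

HDUO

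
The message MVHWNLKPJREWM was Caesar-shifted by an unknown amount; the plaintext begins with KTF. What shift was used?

2

From the crib: M(12)−K(10)=2, so the shift is 2.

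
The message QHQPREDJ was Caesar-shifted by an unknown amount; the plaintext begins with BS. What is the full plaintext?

BSBACPOU

From the crib: Q(16)−B(1)=15, so the shift is 15.
Subtract 15 from each ciphertext letter:
Q(16): 16−15=1 → B
H(7): 7−15=-8≡18 → S
Q(16): 16−15=1 → B
P(15): 15−15=0 → A
R(17): 17−15=2 → C
E(4): 4−15=-11≡15 → P
D(3): 3−15=-12≡14 → O
J(9): 9−15=-6≡20 → U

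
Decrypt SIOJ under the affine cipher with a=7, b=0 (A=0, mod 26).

KQCF

The inverse of 7 mod 26 is 15, since 7·15=105≡1. Apply D(y)=15·(y−0) mod 26:
S(18): 15·(18−0)=270≡10 → K
I(8): 15·(8−0)=120≡16 → Q
O(14): 15·(14−0)=210≡2 → C
J(9): 15·(9−0)=135≡5 → F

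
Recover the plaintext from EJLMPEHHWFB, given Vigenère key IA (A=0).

WJDMHEZHOFT

Repeat the key across the ciphertext: IAIAIAIAIAI
E(4)−I(8): -4≡22 → W
J(9)−A(0): 9 → J
L(11)−I(8): 3 → D
M(12)−A(0): 12 → M
P(15)−I(8): 7 → H
E(4)−A(0): 4 → E
H(7)−I(8): -1≡25 → Z
H(7)−A(0): 7 → H
W(22)−I(8): 14 → O
F(5)−A(0): 5 → F
B(1)−I(8): -7≡19 → T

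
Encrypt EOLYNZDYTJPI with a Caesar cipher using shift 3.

E(4): 4+3=7 → H
O(14): 14+3=17 → R
L(11): 11+3=14 → O
Y(24): 24+3=27≡1 → B
N(13): 13+3=16 → Q
Z(25): 25+3=28≡2 → C
D(3): 3+3=6 → G
Y(24): 24+3=27≡1 → B
T(19): 19+3=22 → W
J(9): 9+3=12 → M
P(15): 15+3=18 → S
I(8): 8+3=11 → L

HROBQCGBWMSL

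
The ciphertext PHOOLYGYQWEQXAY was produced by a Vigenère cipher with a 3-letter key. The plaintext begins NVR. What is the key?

Subtract each crib letter from the matching ciphertext letter (mod 26):
P(15)−N(13)=2 → C
H(7)−V(21)=-14≡12 → M
O(14)−R(17)=-3≡23 → X

CMX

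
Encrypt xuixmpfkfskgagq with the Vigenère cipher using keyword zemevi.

wyubhxeorwfozkc

Repeat the key across the message: zemevizemevizem
x(23)+z(25): 48≡22 → w
u(20)+e(4): 24 → y
i(8)+m(12): 20 → u
x(23)+e(4): 27≡1 → b
m(12)+v(21): 33≡7 → h
p(15)+i(8): 23 → x
f(5)+z(25): 30≡4 → e
k(10)+e(4): 14 → o
f(5)+m(12): 17 → r
s(18)+e(4): 22 → w
k(10)+v(21): 31≡5 → f
g(6)+i(8): 14 → o
a(0)+z(25): 25 → z
g(6)+e(4): 10 → k
q(16)+m(12): 28≡2 → c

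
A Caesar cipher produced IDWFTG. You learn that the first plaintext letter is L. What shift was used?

From the crib: I(8)−L(11)=-3≡23, so the shift is 23.

23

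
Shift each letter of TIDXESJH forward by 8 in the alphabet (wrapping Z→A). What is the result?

BQLFMARP

T(19): 19+8=27≡1 → B
I(8): 8+8=16 → Q
D(3): 3+8=11 → L
X(23): 23+8=31≡5 → F
E(4): 4+8=12 → M
S(18): 18+8=26≡0 → A
J(9): 9+8=17 → R
H(7): 7+8=15 → P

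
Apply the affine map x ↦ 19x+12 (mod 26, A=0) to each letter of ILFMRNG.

I(8): 19·8+12=164≡8 → I
L(11): 19·11+12=221≡13 → N
F(5): 19·5+12=107≡3 → D
M(12): 19·12+12=240≡6 → G
R(17): 19·17+12=335≡23 → X
N(13): 19·13+12=259≡25 → Z
G(6): 19·6+12=126≡22 → W

INDGXZW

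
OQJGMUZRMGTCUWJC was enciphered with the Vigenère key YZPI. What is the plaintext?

QRUYOVKJOHEUWXUU

Repeat the key across the ciphertext: YZPIYZPIYZPIYZPI
O(14)−Y(24): -10≡16 → Q
Q(16)−Z(25): -9≡17 → R
J(9)−P(15): -6≡20 → U
G(6)−I(8): -2≡24 → Y
M(12)−Y(24): -12≡14 → O
U(20)−Z(25): -5≡21 → V
Z(25)−P(15): 10 → K
R(17)−I(8): 9 → J
M(12)−Y(24): -12≡14 → O
G(6)−Z(25): -19≡7 → H
T(19)−P(15): 4 → E
C(2)−I(8): -6≡20 → U
U(20)−Y(24): -4≡22 → W
W(22)−Z(25): -3≡23 → X
J(9)−P(15): -6≡20 → U
C(2)−I(8): -6≡20 → U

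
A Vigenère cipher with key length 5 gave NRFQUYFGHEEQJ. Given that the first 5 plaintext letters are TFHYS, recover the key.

UMYSC

Subtract each crib letter from the matching ciphertext letter (mod 26):
N(13)−T(19)=-6≡20 → U
R(17)−F(5)=12 → M
F(5)−H(7)=-2≡24 → Y
Q(16)−Y(24)=-8≡18 → S
U(20)−S(18)=2 → C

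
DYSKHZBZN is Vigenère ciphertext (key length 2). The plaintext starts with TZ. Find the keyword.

Subtract each crib letter from the matching ciphertext letter (mod 26):
D(3)−T(19)=-16≡10 → K
Y(24)−Z(25)=-1≡25 → Z

KZ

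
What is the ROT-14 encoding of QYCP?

EMQD

Q(16): 16+14=30≡4 → E
Y(24): 24+14=38≡12 → M
C(2): 2+14=16 → Q
P(15): 15+14=29≡3 → D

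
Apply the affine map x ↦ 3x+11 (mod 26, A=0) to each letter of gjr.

dmk

g(6): 3·6+11=29≡3 → d
j(9): 3·9+11=38≡12 → m
r(17): 3·17+11=62≡10 → k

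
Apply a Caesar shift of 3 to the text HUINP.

KXLQS

H(7): 7+3=10 → K
U(20): 20+3=23 → X
I(8): 8+3=11 → L
N(13): 13+3=16 → Q
P(15): 15+3=18 → S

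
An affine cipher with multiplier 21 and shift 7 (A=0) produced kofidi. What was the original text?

pjqfgf

The inverse of 21 mod 26 is 5, since 21·5=105≡1. Apply D(y)=5·(y−7) mod 26:
k(10): 5·(10−7)=15 → p
o(14): 5·(14−7)=35≡9 → j
f(5): 5·(5−7)=-10≡16 → q
i(8): 5·(8−7)=5 → f
d(3): 5·(3−7)=-20≡6 → g
i(8): 5·(8−7)=5 → f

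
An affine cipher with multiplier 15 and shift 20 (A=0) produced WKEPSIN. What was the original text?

OISRMUD

The inverse of 15 mod 26 is 7, since 15·7=105≡1. Apply D(y)=7·(y−20) mod 26:
W(22): 7·(22−20)=14 → O
K(10): 7·(10−20)=-70≡8 → I
E(4): 7·(4−20)=-112≡18 → S
P(15): 7·(15−20)=-35≡17 → R
S(18): 7·(18−20)=-14≡12 → M
I(8): 7·(8−20)=-84≡20 → U
N(13): 7·(13−20)=-49≡3 → D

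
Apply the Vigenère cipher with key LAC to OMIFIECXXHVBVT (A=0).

Repeat the key across the message: LACLACLACLACLA
O(14)+L(11): 25 → Z
M(12)+A(0): 12 → M
I(8)+C(2): 10 → K
F(5)+L(11): 16 → Q
I(8)+A(0): 8 → I
E(4)+C(2): 6 → G
C(2)+L(11): 13 → N
X(23)+A(0): 23 → X
X(23)+C(2): 25 → Z
H(7)+L(11): 18 → S
V(21)+A(0): 21 → V
B(1)+C(2): 3 → D
V(21)+L(11): 32≡6 → G
T(19)+A(0): 19 → T

ZMKQIGNXZSVDGT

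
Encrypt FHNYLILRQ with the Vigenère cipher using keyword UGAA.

Repeat the key across the message: UGAAUGAAU
F(5)+U(20): 25 → Z
H(7)+G(6): 13 → N
N(13)+A(0): 13 → N
Y(24)+A(0): 24 → Y
L(11)+U(20): 31≡5 → F
I(8)+G(6): 14 → O
L(11)+A(0): 11 → L
R(17)+A(0): 17 → R
Q(16)+U(20): 36≡10 → K

ZNNYFOLRK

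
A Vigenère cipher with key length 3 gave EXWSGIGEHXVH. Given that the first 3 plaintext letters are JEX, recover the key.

Subtract each crib letter from the matching ciphertext letter (mod 26):
E(4)−J(9)=-5≡21 → V
X(23)−E(4)=19 → T
W(22)−X(23)=-1≡25 → Z

VTZ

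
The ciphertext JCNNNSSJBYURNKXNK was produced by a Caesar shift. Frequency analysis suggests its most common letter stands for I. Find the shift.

The most frequent ciphertext letter is N (appears 5 times).
N is position 13; I is position 8.
Shift = 5.

5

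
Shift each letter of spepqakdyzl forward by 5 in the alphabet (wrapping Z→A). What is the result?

s(18): 18+5=23 → x
p(15): 15+5=20 → u
e(4): 4+5=9 → j
p(15): 15+5=20 → u
q(16): 16+5=21 → v
a(0): 0+5=5 → f
k(10): 10+5=15 → p
d(3): 3+5=8 → i
y(24): 24+5=29≡3 → d
z(25): 25+5=30≡4 → e
l(11): 11+5=16 → q

xujuvfpideq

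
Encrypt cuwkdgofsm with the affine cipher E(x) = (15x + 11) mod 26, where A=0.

c(2): 15·2+11=41≡15 → p
u(20): 15·20+11=311≡25 → z
w(22): 15·22+11=341≡3 → d
k(10): 15·10+11=161≡5 → f
d(3): 15·3+11=56≡4 → e
g(6): 15·6+11=101≡23 → x
o(14): 15·14+11=221≡13 → n
f(5): 15·5+11=86≡8 → i
s(18): 15·18+11=281≡21 → v
m(12): 15·12+11=191≡9 → j

pzdfexnivj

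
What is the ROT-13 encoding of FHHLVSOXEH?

F(5): 5+13=18 → S
H(7): 7+13=20 → U
H(7): 7+13=20 → U
L(11): 11+13=24 → Y
V(21): 21+13=34≡8 → I
S(18): 18+13=31≡5 → F
O(14): 14+13=27≡1 → B
X(23): 23+13=36≡10 → K
E(4): 4+13=17 → R
H(7): 7+13=20 → U

SUUYIFBKRU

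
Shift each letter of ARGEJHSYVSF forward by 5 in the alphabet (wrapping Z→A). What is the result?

A(0): 0+5=5 → F
R(17): 17+5=22 → W
G(6): 6+5=11 → L
E(4): 4+5=9 → J
J(9): 9+5=14 → O
H(7): 7+5=12 → M
S(18): 18+5=23 → X
Y(24): 24+5=29≡3 → D
V(21): 21+5=26≡0 → A
S(18): 18+5=23 → X
F(5): 5+5=10 → K

FWLJOMXDAXK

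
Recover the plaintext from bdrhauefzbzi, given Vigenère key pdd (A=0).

Repeat the key across the ciphertext: pddpddpddpdd
b(1)−p(15): -14≡12 → m
d(3)−d(3): 0 → a
r(17)−d(3): 14 → o
h(7)−p(15): -8≡18 → s
a(0)−d(3): -3≡23 → x
u(20)−d(3): 17 → r
e(4)−p(15): -11≡15 → p
f(5)−d(3): 2 → c
z(25)−d(3): 22 → w
b(1)−p(15): -14≡12 → m
z(25)−d(3): 22 → w
i(8)−d(3): 5 → f

maosxrpcwmwf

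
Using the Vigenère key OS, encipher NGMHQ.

Repeat the key across the message: OSOSO
N(13)+O(14): 27≡1 → B
G(6)+S(18): 24 → Y
M(12)+O(14): 26≡0 → A
H(7)+S(18): 25 → Z
Q(16)+O(14): 30≡4 → E

BYAZE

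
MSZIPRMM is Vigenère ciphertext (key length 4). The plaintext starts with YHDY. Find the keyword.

OLWK

Subtract each crib letter from the matching ciphertext letter (mod 26):
M(12)−Y(24)=-12≡14 → O
S(18)−H(7)=11 → L
Z(25)−D(3)=22 → W
I(8)−Y(24)=-16≡10 → K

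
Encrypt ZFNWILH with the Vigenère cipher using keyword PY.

Repeat the key across the message: PYPYPYP
Z(25)+P(15): 40≡14 → O
F(5)+Y(24): 29≡3 → D
N(13)+P(15): 28≡2 → C
W(22)+Y(24): 46≡20 → U
I(8)+P(15): 23 → X
L(11)+Y(24): 35≡9 → J
H(7)+P(15): 22 → W

ODCUXJW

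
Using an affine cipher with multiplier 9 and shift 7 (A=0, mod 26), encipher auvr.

hfoe

a(0): 9·0+7=7 → h
u(20): 9·20+7=187≡5 → f
v(21): 9·21+7=196≡14 → o
r(17): 9·17+7=160≡4 → e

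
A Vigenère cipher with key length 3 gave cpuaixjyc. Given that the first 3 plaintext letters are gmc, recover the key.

Subtract each crib letter from the matching ciphertext letter (mod 26):
c(2)−g(6)=-4≡22 → w
p(15)−m(12)=3 → d
u(20)−c(2)=18 → s

wds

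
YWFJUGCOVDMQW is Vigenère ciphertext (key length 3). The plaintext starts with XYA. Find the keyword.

Subtract each crib letter from the matching ciphertext letter (mod 26):
Y(24)−X(23)=1 → B
W(22)−Y(24)=-2≡24 → Y
F(5)−A(0)=5 → F

BYF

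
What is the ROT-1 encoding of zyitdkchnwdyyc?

azjueldioxezzd

z(25): 25+1=26≡0 → a
y(24): 24+1=25 → z
i(8): 8+1=9 → j
t(19): 19+1=20 → u
d(3): 3+1=4 → e
k(10): 10+1=11 → l
c(2): 2+1=3 → d
h(7): 7+1=8 → i
n(13): 13+1=14 → o
w(22): 22+1=23 → x
d(3): 3+1=4 → e
y(24): 24+1=25 → z
y(24): 24+1=25 → z
c(2): 2+1=3 → d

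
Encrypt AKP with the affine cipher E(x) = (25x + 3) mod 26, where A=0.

A(0): 25·0+3=3 → D
K(10): 25·10+3=253≡19 → T
P(15): 25·15+3=378≡14 → O

DTO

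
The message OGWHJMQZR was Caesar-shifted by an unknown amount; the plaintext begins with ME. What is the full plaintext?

From the crib: O(14)−M(12)=2, so the shift is 2.
Subtract 2 from each ciphertext letter:
O(14): 14−2=12 → M
G(6): 6−2=4 → E
W(22): 22−2=20 → U
H(7): 7−2=5 → F
J(9): 9−2=7 → H
M(12): 12−2=10 → K
Q(16): 16−2=14 → O
Z(25): 25−2=23 → X
R(17): 17−2=15 → P

MEUFHKOXP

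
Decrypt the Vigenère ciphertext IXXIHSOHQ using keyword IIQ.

Repeat the key across the ciphertext: IIQIIQIIQ
I(8)−I(8): 0 → A
X(23)−I(8): 15 → P
X(23)−Q(16): 7 → H
I(8)−I(8): 0 → A
H(7)−I(8): -1≡25 → Z
S(18)−Q(16): 2 → C
O(14)−I(8): 6 → G
H(7)−I(8): -1≡25 → Z
Q(16)−Q(16): 0 → A

APHAZCGZA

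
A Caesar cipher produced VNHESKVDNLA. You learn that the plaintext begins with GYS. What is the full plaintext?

From the crib: V(21)−G(6)=15, so the shift is 15.
Subtract 15 from each ciphertext letter:
V(21): 21−15=6 → G
N(13): 13−15=-2≡24 → Y
H(7): 7−15=-8≡18 → S
E(4): 4−15=-11≡15 → P
S(18): 18−15=3 → D
K(10): 10−15=-5≡21 → V
V(21): 21−15=6 → G
D(3): 3−15=-12≡14 → O
N(13): 13−15=-2≡24 → Y
L(11): 11−15=-4≡22 → W
A(0): 0−15=-15≡11 → L

GYSPDVGOYWL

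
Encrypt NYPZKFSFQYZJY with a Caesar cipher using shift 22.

JULVGBOBMUVFU

N(13): 13+22=35≡9 → J
Y(24): 24+22=46≡20 → U
P(15): 15+22=37≡11 → L
Z(25): 25+22=47≡21 → V
K(10): 10+22=32≡6 → G
F(5): 5+22=27≡1 → B
S(18): 18+22=40≡14 → O
F(5): 5+22=27≡1 → B
Q(16): 16+22=38≡12 → M
Y(24): 24+22=46≡20 → U
Z(25): 25+22=47≡21 → V
J(9): 9+22=31≡5 → F
Y(24): 24+22=46≡20 → U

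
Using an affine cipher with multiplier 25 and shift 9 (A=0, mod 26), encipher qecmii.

tfhxbb

q(16): 25·16+9=409≡19 → t
e(4): 25·4+9=109≡5 → f
c(2): 25·2+9=59≡7 → h
m(12): 25·12+9=309≡23 → x
i(8): 25·8+9=209≡1 → b
i(8): 25·8+9=209≡1 → b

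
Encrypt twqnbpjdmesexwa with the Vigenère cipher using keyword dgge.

Repeat the key across the message: dggedggedggedgg
t(19)+d(3): 22 → w
w(22)+g(6): 28≡2 → c
q(16)+g(6): 22 → w
n(13)+e(4): 17 → r
b(1)+d(3): 4 → e
p(15)+g(6): 21 → v
j(9)+g(6): 15 → p
d(3)+e(4): 7 → h
m(12)+d(3): 15 → p
e(4)+g(6): 10 → k
s(18)+g(6): 24 → y
e(4)+e(4): 8 → i
x(23)+d(3): 26≡0 → a
w(22)+g(6): 28≡2 → c
a(0)+g(6): 6 → g

wcwrevphpkyiacg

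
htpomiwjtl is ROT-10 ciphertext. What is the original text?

h(7): 7−10=-3≡23 → x
t(19): 19−10=9 → j
p(15): 15−10=5 → f
o(14): 14−10=4 → e
m(12): 12−10=2 → c
i(8): 8−10=-2≡24 → y
w(22): 22−10=12 → m
j(9): 9−10=-1≡25 → z
t(19): 19−10=9 → j
l(11): 11−10=1 → b

xjfecymzjb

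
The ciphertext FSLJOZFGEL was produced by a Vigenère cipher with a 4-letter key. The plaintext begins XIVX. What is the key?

Subtract each crib letter from the matching ciphertext letter (mod 26):
F(5)−X(23)=-18≡8 → I
S(18)−I(8)=10 → K
L(11)−V(21)=-10≡16 → Q
J(9)−X(23)=-14≡12 → M

IKQM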